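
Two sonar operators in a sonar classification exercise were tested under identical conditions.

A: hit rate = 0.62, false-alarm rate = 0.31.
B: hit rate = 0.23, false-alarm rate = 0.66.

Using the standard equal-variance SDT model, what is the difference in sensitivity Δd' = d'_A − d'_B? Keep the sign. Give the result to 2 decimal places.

A: z(0.62) = 0.305, z(0.31) = -0.496, d' = 0.801
B: z(0.23) = -0.739, z(0.66) = 0.412, d' = -1.151
Δd' = d'_A − d'_B = 0.801 − (-1.151) = 1.952
A has the higher sensitivity.

Δd' = 1.95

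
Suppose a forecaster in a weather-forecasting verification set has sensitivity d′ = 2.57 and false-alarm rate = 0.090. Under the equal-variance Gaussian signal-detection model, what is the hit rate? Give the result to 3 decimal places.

hit rate = 0.891

z(false-alarm rate) = z(0.090) = -1.3408
z(H) = z(FA) + d' = -1.3408 + 2.57 = 1.2292
hit rate = Φ(1.2292) = 0.8905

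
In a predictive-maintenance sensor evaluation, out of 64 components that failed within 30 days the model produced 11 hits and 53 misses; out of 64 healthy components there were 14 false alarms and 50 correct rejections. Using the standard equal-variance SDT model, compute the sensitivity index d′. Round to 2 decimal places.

H = 11/64 = 0.1719
FA = 14/64 = 0.2188
Φ⁻¹(H) = Φ⁻¹(0.1719) = -0.9467
Φ⁻¹(FA) = Φ⁻¹(0.2188) = -0.7763
d' = z(H) − z(FA) = -0.9467 − (-0.7763) = -0.1704

d′ = -0.17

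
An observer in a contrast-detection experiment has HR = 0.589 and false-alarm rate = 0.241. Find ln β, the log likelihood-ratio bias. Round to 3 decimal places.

ln β = 0.222

z(H) = 0.2250
z(FA) = -0.7031
ln β = −½·[z(H)² − z(FA)²] = −0.5 × (0.0506 − 0.4943) = 0.22185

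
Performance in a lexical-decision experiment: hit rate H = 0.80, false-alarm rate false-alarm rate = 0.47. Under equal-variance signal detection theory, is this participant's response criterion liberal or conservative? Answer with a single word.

z(H) = 0.842, z(FA) = -0.075
c = −½·(z(H) + z(FA)) = -0.3835
c < 0 → liberal criterion (biased toward responding “yes”).

liberal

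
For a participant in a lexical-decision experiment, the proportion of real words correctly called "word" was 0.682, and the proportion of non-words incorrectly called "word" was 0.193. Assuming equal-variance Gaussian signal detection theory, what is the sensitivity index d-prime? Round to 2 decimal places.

d-prime = 1.34

Φ⁻¹(0.682) = 0.4733, Φ⁻¹(0.193) = -0.8669
d' = z(H) − z(FA) = 0.4733 − (-0.8669) = 1.3402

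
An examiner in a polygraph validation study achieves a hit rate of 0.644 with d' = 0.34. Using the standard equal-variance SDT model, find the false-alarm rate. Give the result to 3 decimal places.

false-alarm rate = 0.512

z(hit rate) = z(0.644) = 0.3692
z(FA) = z(H) − d' = 0.3692 − 0.34 = 0.0292
false-alarm rate = Φ(0.0292) = 0.5116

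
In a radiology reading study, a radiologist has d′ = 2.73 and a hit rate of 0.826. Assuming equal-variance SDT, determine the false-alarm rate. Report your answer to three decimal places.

false-alarm rate = 0.037

z(hit rate) = z(0.826) = 0.9385
z(FA) = z(H) − d' = 0.9385 − 2.73 = -1.7915
false-alarm rate = Φ(-1.7915) = 0.0366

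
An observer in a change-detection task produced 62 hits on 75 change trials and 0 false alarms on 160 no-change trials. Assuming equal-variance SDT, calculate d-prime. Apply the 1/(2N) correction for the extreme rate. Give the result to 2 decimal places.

d-prime = 3.68

The false-alarm rate is 0/160 = 0, so apply the 1/(2N) correction: FA → 1/(2·160) = 0.00313.
z(H) = z(0.82667) = 0.941
z(FA) = z(0.00313) = -2.734
d' = 0.941 − (-2.734) = 3.675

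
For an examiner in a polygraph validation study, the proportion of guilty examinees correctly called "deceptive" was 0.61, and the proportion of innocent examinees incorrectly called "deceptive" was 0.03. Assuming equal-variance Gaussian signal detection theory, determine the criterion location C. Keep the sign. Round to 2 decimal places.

z(H) = 0.2793
z(FA) = -1.8808
c = −½·[z(H) + z(FA)] = −0.5 × (0.2793 + (-1.8808)) = 0.80075

C = 0.80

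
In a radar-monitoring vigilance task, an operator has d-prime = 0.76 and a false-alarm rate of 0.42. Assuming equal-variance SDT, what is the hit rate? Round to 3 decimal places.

hit rate = 0.712

z(false-alarm rate) = z(0.42) = -0.2019
z(H) = z(FA) + d' = -0.2019 + 0.76 = 0.5581
hit rate = Φ(0.5581) = 0.7116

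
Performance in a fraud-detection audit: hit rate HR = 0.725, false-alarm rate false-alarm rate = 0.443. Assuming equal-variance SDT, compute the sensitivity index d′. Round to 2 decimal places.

d′ = 0.74

Φ⁻¹(H) = 0.5978
Φ⁻¹(FA) = -0.1434
d' = z(H) − z(FA) = 0.5978 − (-0.1434) = 0.7412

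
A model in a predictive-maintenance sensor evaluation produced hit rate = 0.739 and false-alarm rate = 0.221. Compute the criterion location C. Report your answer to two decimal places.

z(H) = z(0.739) = 0.640
z(FA) = z(0.221) = -0.769
c = −½·[z(H) + z(FA)] = −0.5 × (0.640 + (-0.769)) = 0.0645

C = 0.06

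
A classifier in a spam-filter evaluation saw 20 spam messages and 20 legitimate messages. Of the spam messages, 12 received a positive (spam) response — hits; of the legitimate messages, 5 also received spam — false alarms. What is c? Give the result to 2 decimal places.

c = 0.21

H = 12/20 = 0.6000
FA = 5/20 = 0.2500
z(H) = 0.253
z(FA) = -0.674
c = −½·[z(H) + z(FA)] = −0.5 × (0.253 + (-0.674)) = 0.2105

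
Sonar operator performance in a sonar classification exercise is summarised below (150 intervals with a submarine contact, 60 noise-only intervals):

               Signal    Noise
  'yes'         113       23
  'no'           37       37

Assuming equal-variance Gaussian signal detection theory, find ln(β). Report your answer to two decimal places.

ln β = -0.19

H = 113/150 = 0.7533
FA = 23/60 = 0.3833
z(0.7533) = 0.685, z(0.3833) = -0.297
ln β = −½·[z(H)² − z(FA)²] = −0.5 × (0.469 − 0.088) = -0.1905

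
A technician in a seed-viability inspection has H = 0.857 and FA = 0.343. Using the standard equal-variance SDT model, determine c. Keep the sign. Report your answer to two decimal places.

Φ⁻¹(0.857) = 1.067, Φ⁻¹(0.343) = -0.404
c = −½·[z(H) + z(FA)] = −0.5 × (1.067 + (-0.404)) = -0.3315
c < 0: the technician has a liberal response bias.

c = -0.33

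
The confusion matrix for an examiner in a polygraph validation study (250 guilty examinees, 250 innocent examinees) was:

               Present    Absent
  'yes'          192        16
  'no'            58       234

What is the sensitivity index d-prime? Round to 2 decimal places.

d-prime = 2.25

H = 192/250 = 0.7680
FA = 16/250 = 0.0640
z(H) = 0.732
z(FA) = -1.522
d' = z(H) − z(FA) = 0.732 − (-1.522) = 2.254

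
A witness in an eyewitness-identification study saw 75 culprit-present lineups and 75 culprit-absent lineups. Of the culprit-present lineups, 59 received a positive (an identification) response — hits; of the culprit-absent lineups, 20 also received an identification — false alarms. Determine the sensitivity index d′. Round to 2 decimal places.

d′ = 1.42

H = 59/75 = 0.7867
FA = 20/75 = 0.2667
z(H) = z(0.7867) = 0.7950
z(FA) = z(0.2667) = -0.6228
d' = z(H) − z(FA) = 0.7950 − (-0.6228) = 1.4178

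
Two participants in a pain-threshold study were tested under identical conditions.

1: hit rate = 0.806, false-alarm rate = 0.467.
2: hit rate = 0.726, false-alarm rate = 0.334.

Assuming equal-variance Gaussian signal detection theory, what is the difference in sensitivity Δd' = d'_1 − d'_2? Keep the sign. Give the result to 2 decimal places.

Δd' = -0.08

1: z(0.806) = 0.863, z(0.467) = -0.083, d' = 0.946
2: z(0.726) = 0.601, z(0.334) = -0.429, d' = 1.030
Δd' = d'_1 − d'_2 = 0.946 − 1.030 = -0.084
2 has the higher sensitivity.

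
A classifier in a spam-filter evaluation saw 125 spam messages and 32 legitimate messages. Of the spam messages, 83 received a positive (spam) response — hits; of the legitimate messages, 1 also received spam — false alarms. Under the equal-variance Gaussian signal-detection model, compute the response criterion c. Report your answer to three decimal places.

H = 83/125 = 0.6640
FA = 1/32 = 0.0312
z(H) = 0.4234
z(FA) = -1.8634
c = −½·[z(H) + z(FA)] = −0.5 × (0.4234 + (-1.8634)) = 0.7200

c = 0.720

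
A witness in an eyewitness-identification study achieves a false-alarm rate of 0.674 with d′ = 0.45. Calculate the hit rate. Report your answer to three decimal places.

z(false-alarm rate) = z(0.674) = 0.4510
z(H) = z(FA) + d' = 0.4510 + 0.45 = 0.9010
hit rate = Φ(0.9010) = 0.8162

hit rate = 0.816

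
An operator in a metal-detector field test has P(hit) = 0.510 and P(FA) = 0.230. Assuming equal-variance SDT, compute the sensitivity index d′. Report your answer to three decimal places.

z(H) = 0.0251
z(FA) = -0.7388
d' = z(H) − z(FA) = 0.0251 − (-0.7388) = 0.7639

d′ = 0.764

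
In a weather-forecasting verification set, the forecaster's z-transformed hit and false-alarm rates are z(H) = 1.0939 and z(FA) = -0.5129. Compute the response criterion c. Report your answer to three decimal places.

c = -0.291

c = −½·[z(H) + z(FA)] = −½·(1.0939 + (-0.5129)) = -0.2905
c < 0: the forecaster has a liberal response bias.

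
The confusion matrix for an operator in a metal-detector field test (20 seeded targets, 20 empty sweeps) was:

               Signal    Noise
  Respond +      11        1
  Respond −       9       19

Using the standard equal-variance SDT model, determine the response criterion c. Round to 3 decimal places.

H = 11/20 = 0.5500
FA = 1/20 = 0.0500
Φ⁻¹(H) = Φ⁻¹(0.5500) = 0.1257
Φ⁻¹(FA) = Φ⁻¹(0.0500) = -1.6449
c = −½·[z(H) + z(FA)] = −0.5 × (0.1257 + (-1.6449)) = 0.7596

c = 0.760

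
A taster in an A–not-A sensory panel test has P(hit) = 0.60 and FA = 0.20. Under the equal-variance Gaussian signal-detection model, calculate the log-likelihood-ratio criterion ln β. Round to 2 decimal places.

z(H) = z(0.60) = 0.253
z(FA) = z(0.20) = -0.842
ln β = −½·[z(H)² − z(FA)²] = −0.5 × (0.064 − 0.709) = 0.3225

ln β = 0.32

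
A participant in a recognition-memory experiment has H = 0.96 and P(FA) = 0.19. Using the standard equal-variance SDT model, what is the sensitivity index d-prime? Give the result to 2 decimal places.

Φ⁻¹(H) = 1.7507
Φ⁻¹(FA) = -0.8779
d' = z(H) − z(FA) = 1.7507 − (-0.8779) = 2.6286

d-prime = 2.63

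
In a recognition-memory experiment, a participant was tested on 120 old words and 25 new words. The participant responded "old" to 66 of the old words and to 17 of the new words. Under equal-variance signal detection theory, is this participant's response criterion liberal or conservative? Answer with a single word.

liberal

z(H) = 0.126, z(FA) = 0.468
c = −½·(z(H) + z(FA)) = -0.297
c < 0 → liberal criterion (biased toward responding “yes”).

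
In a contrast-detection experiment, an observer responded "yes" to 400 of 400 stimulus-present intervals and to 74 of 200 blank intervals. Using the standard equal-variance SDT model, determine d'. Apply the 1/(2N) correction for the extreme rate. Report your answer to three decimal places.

The hit rate is 400/400 = 1, so apply the 1/(2N) correction: H → 1 − 1/(2·400) = 0.99875.
z(H) = z(0.99875) = 3.0233
z(FA) = z(0.37000) = -0.3319
d' = 3.0233 − (-0.3319) = 3.3552

d' = 3.355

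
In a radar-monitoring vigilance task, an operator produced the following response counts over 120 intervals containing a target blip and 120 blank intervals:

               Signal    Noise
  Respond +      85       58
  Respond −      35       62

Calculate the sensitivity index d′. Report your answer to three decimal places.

H = 85/120 = 0.7083
FA = 58/120 = 0.4833
Φ⁻¹(H) = Φ⁻¹(0.7083) = 0.5484
Φ⁻¹(FA) = Φ⁻¹(0.4833) = -0.0419
d' = z(H) − z(FA) = 0.5484 − (-0.0419) = 0.5903

d′ = 0.590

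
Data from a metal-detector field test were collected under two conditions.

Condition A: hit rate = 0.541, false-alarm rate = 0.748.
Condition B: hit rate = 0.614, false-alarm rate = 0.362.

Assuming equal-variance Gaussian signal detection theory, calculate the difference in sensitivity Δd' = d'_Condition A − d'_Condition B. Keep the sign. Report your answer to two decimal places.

Condition A: z(0.541) = 0.103, z(0.748) = 0.668, d' = -0.565
Condition B: z(0.614) = 0.290, z(0.362) = -0.353, d' = 0.643
Δd' = d'_Condition A − d'_Condition B = -0.565 − 0.643 = -1.208
Condition B has the higher sensitivity.

Δd' = -1.21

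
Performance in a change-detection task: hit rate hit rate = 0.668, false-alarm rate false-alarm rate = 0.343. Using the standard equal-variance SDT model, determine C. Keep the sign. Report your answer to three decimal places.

Φ⁻¹(H) = 0.4344
Φ⁻¹(FA) = -0.4043
c = −½·[z(H) + z(FA)] = −0.5 × (0.4344 + (-0.4043)) = -0.01505
c < 0: the observer has a liberal response bias.

C = -0.015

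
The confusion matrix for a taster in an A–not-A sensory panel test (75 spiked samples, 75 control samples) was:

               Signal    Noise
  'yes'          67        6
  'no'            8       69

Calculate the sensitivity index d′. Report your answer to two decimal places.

H = 67/75 = 0.8933
FA = 6/75 = 0.0800
z(H) = z(0.8933) = 1.244
z(FA) = z(0.0800) = -1.405
d' = z(H) − z(FA) = 1.244 − (-1.405) = 2.649

d′ = 2.65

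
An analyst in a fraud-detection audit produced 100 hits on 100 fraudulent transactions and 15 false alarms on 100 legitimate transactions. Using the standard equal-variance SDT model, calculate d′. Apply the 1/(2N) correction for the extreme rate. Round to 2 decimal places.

The hit rate is 100/100 = 1, so apply the 1/(2N) correction: H → 1 − 1/(2·100) = 0.99500.
z(H) = z(0.99500) = 2.576
z(FA) = z(0.15000) = -1.036
d' = 2.576 − (-1.036) = 3.612

d′ = 3.61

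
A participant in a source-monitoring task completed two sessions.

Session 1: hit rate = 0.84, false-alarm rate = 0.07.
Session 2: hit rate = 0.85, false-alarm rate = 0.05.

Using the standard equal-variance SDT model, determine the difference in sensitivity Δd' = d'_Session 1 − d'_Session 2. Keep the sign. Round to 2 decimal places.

Session 1: z(0.84) = 0.994, z(0.07) = -1.476, d' = 2.470
Session 2: z(0.85) = 1.036, z(0.05) = -1.645, d' = 2.681
Δd' = d'_Session 1 − d'_Session 2 = 2.470 − 2.681 = -0.211
Session 2 has the higher sensitivity.

Δd' = -0.21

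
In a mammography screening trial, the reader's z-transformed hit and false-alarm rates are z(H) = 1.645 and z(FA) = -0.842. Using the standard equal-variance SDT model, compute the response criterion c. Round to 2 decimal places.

c = −½·[z(H) + z(FA)] = −½·(1.645 + (-0.842)) = -0.4015

c = -0.40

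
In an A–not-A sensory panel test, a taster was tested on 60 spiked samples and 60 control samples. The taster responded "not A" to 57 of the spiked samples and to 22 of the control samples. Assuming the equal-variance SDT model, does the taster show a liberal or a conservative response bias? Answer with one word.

z(H) = 1.645, z(FA) = -0.341
c = −½·(z(H) + z(FA)) = -0.652
c < 0 → liberal criterion (biased toward responding “yes”).

liberal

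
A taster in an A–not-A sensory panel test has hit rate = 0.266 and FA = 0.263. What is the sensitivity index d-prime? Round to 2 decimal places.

d-prime = 0.01

z(H) = -0.625
z(FA) = -0.634
d' = z(H) − z(FA) = -0.625 − (-0.634) = 0.009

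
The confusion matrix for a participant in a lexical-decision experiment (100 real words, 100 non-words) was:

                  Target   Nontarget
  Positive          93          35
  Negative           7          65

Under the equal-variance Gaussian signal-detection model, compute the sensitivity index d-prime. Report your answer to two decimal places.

H = 93/100 = 0.9300
FA = 35/100 = 0.3500
z(0.9300) = 1.476, z(0.3500) = -0.385
d' = z(H) − z(FA) = 1.476 − (-0.385) = 1.861

d-prime = 1.86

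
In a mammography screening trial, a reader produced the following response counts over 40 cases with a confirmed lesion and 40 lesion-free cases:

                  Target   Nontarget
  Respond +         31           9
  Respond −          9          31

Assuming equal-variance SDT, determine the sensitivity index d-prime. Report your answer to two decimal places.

H = 31/40 = 0.7750
FA = 9/40 = 0.2250
z(H) = z(0.7750) = 0.755
z(FA) = z(0.2250) = -0.755
d' = z(H) − z(FA) = 0.755 − (-0.755) = 1.510

d-prime = 1.51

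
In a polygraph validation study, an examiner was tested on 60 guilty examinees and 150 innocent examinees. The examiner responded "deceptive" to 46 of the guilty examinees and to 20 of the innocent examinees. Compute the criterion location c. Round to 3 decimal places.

H = 46/60 = 0.7667
FA = 20/150 = 0.1333
z(H) = z(0.7667) = 0.7280
z(FA) = z(0.1333) = -1.1109
c = −½·[z(H) + z(FA)] = −0.5 × (0.7280 + (-1.1109)) = 0.19145
c > 0: the examiner has a conservative response bias.

c = 0.191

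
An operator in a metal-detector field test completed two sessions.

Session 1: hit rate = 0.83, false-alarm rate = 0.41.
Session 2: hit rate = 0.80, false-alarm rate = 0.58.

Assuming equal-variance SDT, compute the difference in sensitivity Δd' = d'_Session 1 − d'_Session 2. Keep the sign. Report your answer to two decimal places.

Session 1: z(0.83) = 0.954, z(0.41) = -0.228, d' = 1.182
Session 2: z(0.80) = 0.842, z(0.58) = 0.202, d' = 0.640
Δd' = d'_Session 1 − d'_Session 2 = 1.182 − 0.640 = 0.542
Session 1 has the higher sensitivity.

Δd' = 0.54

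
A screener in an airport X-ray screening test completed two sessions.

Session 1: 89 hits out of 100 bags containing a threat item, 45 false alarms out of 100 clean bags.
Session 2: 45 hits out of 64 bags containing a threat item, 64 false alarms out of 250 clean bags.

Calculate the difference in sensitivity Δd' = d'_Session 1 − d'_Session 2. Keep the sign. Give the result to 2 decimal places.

Session 1: z(0.8900) = 1.227, z(0.4500) = -0.126, d' = 1.353
Session 2: z(0.7031) = 0.533, z(0.2560) = -0.656, d' = 1.189
Δd' = d'_Session 1 − d'_Session 2 = 1.353 − 1.189 = 0.164
Session 1 has the higher sensitivity.

Δd' = 0.16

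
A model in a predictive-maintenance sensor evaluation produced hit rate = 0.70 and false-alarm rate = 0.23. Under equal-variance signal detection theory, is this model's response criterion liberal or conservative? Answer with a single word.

conservative

z(H) = 0.524, z(FA) = -0.739
c = −½·(z(H) + z(FA)) = 0.1075
c > 0 → conservative criterion (biased toward responding “no”).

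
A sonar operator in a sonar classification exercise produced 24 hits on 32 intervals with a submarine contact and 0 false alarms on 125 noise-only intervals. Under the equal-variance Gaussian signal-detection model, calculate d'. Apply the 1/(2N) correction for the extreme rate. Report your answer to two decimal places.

d' = 3.33

The false-alarm rate is 0/125 = 0, so apply the 1/(2N) correction: FA → 1/(2·125) = 0.00400.
z(H) = z(0.75000) = 0.674
z(FA) = z(0.00400) = -2.652
d' = 0.674 − (-2.652) = 3.326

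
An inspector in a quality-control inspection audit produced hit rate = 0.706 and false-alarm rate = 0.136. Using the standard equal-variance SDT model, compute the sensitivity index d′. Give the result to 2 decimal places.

d′ = 1.64

Φ⁻¹(H) = 0.542
Φ⁻¹(FA) = -1.098
d' = z(H) − z(FA) = 0.542 − (-1.098) = 1.640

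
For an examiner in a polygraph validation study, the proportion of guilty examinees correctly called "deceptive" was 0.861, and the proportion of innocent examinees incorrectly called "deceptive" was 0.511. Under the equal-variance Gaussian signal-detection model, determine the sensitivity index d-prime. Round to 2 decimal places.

z(0.861) = 1.085, z(0.511) = 0.028
d' = z(H) − z(FA) = 1.085 − 0.028 = 1.057

d-prime = 1.06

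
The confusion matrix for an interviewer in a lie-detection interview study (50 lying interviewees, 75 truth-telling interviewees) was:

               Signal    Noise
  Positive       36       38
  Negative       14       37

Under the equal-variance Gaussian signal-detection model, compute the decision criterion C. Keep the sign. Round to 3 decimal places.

H = 36/50 = 0.7200
FA = 38/75 = 0.5067
z(H) = z(0.7200) = 0.5828
z(FA) = z(0.5067) = 0.0168
c = −½·[z(H) + z(FA)] = −0.5 × (0.5828 + 0.0168) = -0.2998
c < 0: the interviewer has a liberal response bias.

C = -0.300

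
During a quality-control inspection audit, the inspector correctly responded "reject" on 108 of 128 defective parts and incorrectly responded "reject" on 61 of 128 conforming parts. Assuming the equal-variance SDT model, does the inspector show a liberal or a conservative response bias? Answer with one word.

z(H) = 1.010, z(FA) = -0.059
c = −½·(z(H) + z(FA)) = -0.4755
c < 0 → liberal criterion (biased toward responding “yes”).

liberal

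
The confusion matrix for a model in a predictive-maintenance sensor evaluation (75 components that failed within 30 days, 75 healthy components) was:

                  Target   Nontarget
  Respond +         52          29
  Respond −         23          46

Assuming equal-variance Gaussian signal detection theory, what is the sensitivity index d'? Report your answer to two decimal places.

H = 52/75 = 0.6933
FA = 29/75 = 0.3867
Φ⁻¹(H) = 0.505
Φ⁻¹(FA) = -0.288
d' = z(H) − z(FA) = 0.505 − (-0.288) = 0.793

d' = 0.79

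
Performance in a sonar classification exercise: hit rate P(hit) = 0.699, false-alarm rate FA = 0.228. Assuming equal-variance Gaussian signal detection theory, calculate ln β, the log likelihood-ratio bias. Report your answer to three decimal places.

ln β = 0.142

Φ⁻¹(H) = Φ⁻¹(0.699) = 0.5215
Φ⁻¹(FA) = Φ⁻¹(0.228) = -0.7454
ln β = −½·[z(H)² − z(FA)²] = −0.5 × (0.2720 − 0.5556) = 0.1418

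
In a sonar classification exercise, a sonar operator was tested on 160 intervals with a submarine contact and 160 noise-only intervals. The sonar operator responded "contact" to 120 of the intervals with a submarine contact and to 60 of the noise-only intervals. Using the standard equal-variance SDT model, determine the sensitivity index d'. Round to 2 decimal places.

H = 120/160 = 0.7500
FA = 60/160 = 0.3750
z(H) = z(0.7500) = 0.674
z(FA) = z(0.3750) = -0.319
d' = z(H) − z(FA) = 0.674 − (-0.319) = 0.993

d' = 0.99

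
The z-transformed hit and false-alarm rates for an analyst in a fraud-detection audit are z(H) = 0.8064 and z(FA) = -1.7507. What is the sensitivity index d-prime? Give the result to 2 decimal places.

d-prime = 2.56

d' = z(H) − z(FA) = 0.8064 − (-1.7507) = 2.5571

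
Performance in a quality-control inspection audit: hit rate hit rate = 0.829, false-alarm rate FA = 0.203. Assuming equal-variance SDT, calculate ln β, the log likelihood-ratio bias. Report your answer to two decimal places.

ln β = -0.11

z(H) = 0.950
z(FA) = -0.831
ln β = −½·[z(H)² − z(FA)²] = −0.5 × (0.903 − 0.691) = -0.106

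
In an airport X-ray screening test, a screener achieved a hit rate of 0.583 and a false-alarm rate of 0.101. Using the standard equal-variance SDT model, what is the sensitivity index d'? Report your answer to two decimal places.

d' = 1.49

z(H) = z(0.583) = 0.2096
z(FA) = z(0.101) = -1.2759
d' = z(H) − z(FA) = 0.2096 − (-1.2759) = 1.4855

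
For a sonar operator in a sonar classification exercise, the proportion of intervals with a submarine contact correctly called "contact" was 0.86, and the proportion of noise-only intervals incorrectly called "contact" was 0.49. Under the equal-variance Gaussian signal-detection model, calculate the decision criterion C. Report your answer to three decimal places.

z(H) = z(0.86) = 1.0803
z(FA) = z(0.49) = -0.0251
c = −½·[z(H) + z(FA)] = −0.5 × (1.0803 + (-0.0251)) = -0.5276

C = -0.528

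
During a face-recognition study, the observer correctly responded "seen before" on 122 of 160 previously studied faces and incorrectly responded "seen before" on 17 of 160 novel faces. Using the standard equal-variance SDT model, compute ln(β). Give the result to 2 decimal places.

H = 122/160 = 0.7625
FA = 17/160 = 0.1062
z(0.7625) = 0.714, z(0.1062) = -1.247
ln β = −½·[z(H)² − z(FA)²] = −0.5 × (0.510 − 1.555) = 0.5225

ln β = 0.52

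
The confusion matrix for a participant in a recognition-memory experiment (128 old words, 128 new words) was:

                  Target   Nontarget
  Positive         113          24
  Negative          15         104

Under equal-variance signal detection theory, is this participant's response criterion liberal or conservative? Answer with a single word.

z(H) = 1.189, z(FA) = -0.887
c = −½·(z(H) + z(FA)) = -0.151
c < 0 → liberal criterion (biased toward responding “yes”).

liberal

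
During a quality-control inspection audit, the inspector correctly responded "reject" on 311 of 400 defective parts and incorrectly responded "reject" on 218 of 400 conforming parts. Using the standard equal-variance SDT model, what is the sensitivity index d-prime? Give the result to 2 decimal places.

H = 311/400 = 0.7775
FA = 218/400 = 0.5450
z(H) = z(0.7775) = 0.7638
z(FA) = z(0.5450) = 0.1130
d' = z(H) − z(FA) = 0.7638 − 0.1130 = 0.6508

d-prime = 0.65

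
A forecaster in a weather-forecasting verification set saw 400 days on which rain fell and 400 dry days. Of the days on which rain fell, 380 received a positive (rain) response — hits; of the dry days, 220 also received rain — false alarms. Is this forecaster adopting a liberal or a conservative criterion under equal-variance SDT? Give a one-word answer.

liberal

z(H) = 1.645, z(FA) = 0.126
c = −½·(z(H) + z(FA)) = -0.8855
c < 0 → liberal criterion (biased toward responding “yes”).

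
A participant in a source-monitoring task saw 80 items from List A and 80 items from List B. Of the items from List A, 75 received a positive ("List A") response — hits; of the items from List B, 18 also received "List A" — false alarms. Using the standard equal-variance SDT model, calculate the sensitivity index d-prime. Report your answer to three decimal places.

H = 75/80 = 0.9375
FA = 18/80 = 0.2250
Φ⁻¹(0.9375) = 1.5341, Φ⁻¹(0.2250) = -0.7554
d' = z(H) − z(FA) = 1.5341 − (-0.7554) = 2.2895

d-prime = 2.290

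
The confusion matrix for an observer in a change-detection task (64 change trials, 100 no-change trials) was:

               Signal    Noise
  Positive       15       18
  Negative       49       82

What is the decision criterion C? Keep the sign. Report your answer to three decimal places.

H = 15/64 = 0.2344
FA = 18/100 = 0.1800
z(H) = z(0.2344) = -0.7244
z(FA) = z(0.1800) = -0.9154
c = −½·[z(H) + z(FA)] = −0.5 × (-0.7244 + (-0.9154)) = 0.8199

C = 0.820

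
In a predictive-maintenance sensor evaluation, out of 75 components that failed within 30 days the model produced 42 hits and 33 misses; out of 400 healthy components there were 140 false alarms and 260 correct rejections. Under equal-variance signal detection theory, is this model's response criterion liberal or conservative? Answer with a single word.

conservative

z(H) = 0.151, z(FA) = -0.385
c = −½·(z(H) + z(FA)) = 0.117
c > 0 → conservative criterion (biased toward responding “no”).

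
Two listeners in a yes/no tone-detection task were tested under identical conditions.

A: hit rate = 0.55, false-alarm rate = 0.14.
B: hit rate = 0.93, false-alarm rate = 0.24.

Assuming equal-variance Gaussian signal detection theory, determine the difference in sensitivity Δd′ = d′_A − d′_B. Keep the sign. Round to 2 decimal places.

Δd′ = -0.98

A: z(0.55) = 0.126, z(0.14) = -1.080, d' = 1.206
B: z(0.93) = 1.476, z(0.24) = -0.706, d' = 2.182
Δd' = d'_A − d'_B = 1.206 − 2.182 = -0.976
B has the higher sensitivity.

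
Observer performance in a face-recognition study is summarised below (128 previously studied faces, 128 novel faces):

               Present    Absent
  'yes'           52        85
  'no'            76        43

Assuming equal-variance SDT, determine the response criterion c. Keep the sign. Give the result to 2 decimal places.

c = -0.09

H = 52/128 = 0.4062
FA = 85/128 = 0.6641
z(0.4062) = -0.237, z(0.6641) = 0.424
c = −½·[z(H) + z(FA)] = −0.5 × (-0.237 + 0.424) = -0.0935
c < 0: the observer has a liberal response bias.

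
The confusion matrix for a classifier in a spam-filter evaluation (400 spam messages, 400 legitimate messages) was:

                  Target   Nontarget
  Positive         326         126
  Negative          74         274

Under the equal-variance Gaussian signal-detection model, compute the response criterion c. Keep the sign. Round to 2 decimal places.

c = -0.21

H = 326/400 = 0.8150
FA = 126/400 = 0.3150
z(H) = 0.896
z(FA) = -0.482
c = −½·[z(H) + z(FA)] = −0.5 × (0.896 + (-0.482)) = -0.207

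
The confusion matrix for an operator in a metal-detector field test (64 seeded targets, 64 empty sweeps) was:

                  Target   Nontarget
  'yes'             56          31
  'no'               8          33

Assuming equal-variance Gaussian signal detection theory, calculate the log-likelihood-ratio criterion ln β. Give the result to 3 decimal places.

H = 56/64 = 0.8750
FA = 31/64 = 0.4844
z(H) = 1.1503
z(FA) = -0.0391
ln β = −½·[z(H)² − z(FA)²] = −0.5 × (1.3232 − 0.0015) = -0.66085

ln β = -0.661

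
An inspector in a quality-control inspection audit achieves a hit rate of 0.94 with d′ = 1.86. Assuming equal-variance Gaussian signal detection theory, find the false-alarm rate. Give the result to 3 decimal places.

z(hit rate) = z(0.94) = 1.5548
z(FA) = z(H) − d' = 1.5548 − 1.86 = -0.3052
false-alarm rate = Φ(-0.3052) = 0.3801

false-alarm rate = 0.380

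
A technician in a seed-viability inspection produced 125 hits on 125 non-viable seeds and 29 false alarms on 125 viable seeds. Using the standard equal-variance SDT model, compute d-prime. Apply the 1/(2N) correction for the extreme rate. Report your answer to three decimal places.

The hit rate is 125/125 = 1, so apply the 1/(2N) correction: H → 1 − 1/(2·125) = 0.99600.
z(H) = z(0.99600) = 2.6521
z(FA) = z(0.23200) = -0.7323
d' = 2.6521 − (-0.7323) = 3.3844

d-prime = 3.384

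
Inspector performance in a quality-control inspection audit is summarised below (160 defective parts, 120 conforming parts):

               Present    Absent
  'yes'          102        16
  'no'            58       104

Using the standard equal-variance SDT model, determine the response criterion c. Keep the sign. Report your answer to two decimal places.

H = 102/160 = 0.6375
FA = 16/120 = 0.1333
z(H) = z(0.6375) = 0.3518
z(FA) = z(0.1333) = -1.1109
c = −½·[z(H) + z(FA)] = −0.5 × (0.3518 + (-1.1109)) = 0.37955

c = 0.38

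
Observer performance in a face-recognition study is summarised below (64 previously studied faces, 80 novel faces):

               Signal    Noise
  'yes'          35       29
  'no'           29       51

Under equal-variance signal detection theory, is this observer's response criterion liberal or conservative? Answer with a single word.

z(H) = 0.118, z(FA) = -0.352
c = −½·(z(H) + z(FA)) = 0.117
c > 0 → conservative criterion (biased toward responding “no”).

conservative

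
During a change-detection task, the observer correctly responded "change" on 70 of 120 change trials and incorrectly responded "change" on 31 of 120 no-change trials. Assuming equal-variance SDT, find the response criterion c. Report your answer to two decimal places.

c = 0.22

H = 70/120 = 0.5833
FA = 31/120 = 0.2583
Φ⁻¹(H) = Φ⁻¹(0.5833) = 0.2103
Φ⁻¹(FA) = Φ⁻¹(0.2583) = -0.6486
c = −½·[z(H) + z(FA)] = −0.5 × (0.2103 + (-0.6486)) = 0.21915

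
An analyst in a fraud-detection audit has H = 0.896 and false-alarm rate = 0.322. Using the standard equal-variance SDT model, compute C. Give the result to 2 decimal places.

C = -0.40

Φ⁻¹(H) = 1.259
Φ⁻¹(FA) = -0.462
c = −½·[z(H) + z(FA)] = −0.5 × (1.259 + (-0.462)) = -0.3985
c < 0: the analyst has a liberal response bias.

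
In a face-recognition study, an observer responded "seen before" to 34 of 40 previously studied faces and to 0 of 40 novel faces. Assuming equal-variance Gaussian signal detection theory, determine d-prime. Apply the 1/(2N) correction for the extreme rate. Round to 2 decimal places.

d-prime = 3.28

The false-alarm rate is 0/40 = 0, so apply the 1/(2N) correction: FA → 1/(2·40) = 0.01250.
z(H) = z(0.85000) = 1.036
z(FA) = z(0.01250) = -2.241
d' = 1.036 − (-2.241) = 3.277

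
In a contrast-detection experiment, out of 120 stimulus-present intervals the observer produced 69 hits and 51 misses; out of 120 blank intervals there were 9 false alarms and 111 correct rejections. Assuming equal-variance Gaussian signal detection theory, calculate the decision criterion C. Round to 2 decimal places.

H = 69/120 = 0.5750
FA = 9/120 = 0.0750
Φ⁻¹(H) = Φ⁻¹(0.5750) = 0.1891
Φ⁻¹(FA) = Φ⁻¹(0.0750) = -1.4395
c = −½·[z(H) + z(FA)] = −0.5 × (0.1891 + (-1.4395)) = 0.6252

C = 0.63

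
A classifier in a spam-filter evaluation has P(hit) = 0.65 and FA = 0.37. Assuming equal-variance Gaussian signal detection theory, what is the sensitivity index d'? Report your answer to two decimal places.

Φ⁻¹(H) = Φ⁻¹(0.65) = 0.3853
Φ⁻¹(FA) = Φ⁻¹(0.37) = -0.3319
d' = z(H) − z(FA) = 0.3853 − (-0.3319) = 0.7172

d' = 0.72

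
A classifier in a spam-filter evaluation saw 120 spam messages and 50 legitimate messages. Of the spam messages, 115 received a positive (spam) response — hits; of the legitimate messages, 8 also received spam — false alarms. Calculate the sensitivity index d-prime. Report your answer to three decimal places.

d-prime = 2.726

H = 115/120 = 0.9583
FA = 8/50 = 0.1600
Φ⁻¹(H) = Φ⁻¹(0.9583) = 1.7313
Φ⁻¹(FA) = Φ⁻¹(0.1600) = -0.9945
d' = z(H) − z(FA) = 1.7313 − (-0.9945) = 2.7258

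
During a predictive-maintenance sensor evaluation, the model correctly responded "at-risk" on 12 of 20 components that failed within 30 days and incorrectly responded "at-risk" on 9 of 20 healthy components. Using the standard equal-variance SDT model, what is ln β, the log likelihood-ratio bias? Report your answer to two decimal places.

ln β = -0.02

H = 12/20 = 0.6000
FA = 9/20 = 0.4500
z(0.6000) = 0.253, z(0.4500) = -0.126
ln β = −½·[z(H)² − z(FA)²] = −0.5 × (0.064 − 0.016) = -0.024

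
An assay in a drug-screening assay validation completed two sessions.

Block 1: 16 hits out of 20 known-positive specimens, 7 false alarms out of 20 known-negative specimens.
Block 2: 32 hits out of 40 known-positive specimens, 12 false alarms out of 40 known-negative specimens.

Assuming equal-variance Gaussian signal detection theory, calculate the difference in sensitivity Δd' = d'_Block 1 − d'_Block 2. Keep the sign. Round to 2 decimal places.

Δd' = -0.14

Block 1: z(0.8000) = 0.842, z(0.3500) = -0.385, d' = 1.227
Block 2: z(0.8000) = 0.842, z(0.3000) = -0.524, d' = 1.366
Δd' = d'_Block 1 − d'_Block 2 = 1.227 − 1.366 = -0.139
Block 2 has the higher sensitivity.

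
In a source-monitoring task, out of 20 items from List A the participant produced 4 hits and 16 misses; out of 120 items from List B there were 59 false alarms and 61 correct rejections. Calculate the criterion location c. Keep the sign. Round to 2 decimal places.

c = 0.43

H = 4/20 = 0.2000
FA = 59/120 = 0.4917
Φ⁻¹(H) = -0.842
Φ⁻¹(FA) = -0.021
c = −½·[z(H) + z(FA)] = −0.5 × (-0.842 + (-0.021)) = 0.4315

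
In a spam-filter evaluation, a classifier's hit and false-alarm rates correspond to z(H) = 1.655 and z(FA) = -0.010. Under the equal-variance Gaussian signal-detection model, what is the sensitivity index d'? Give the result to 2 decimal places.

d' = z(H) − z(FA) = 1.655 − (-0.010) = 1.665

d' = 1.67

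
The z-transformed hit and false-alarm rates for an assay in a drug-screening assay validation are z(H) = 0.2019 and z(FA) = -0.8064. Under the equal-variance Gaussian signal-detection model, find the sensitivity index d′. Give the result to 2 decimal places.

d' = z(H) − z(FA) = 0.2019 − (-0.8064) = 1.0083

d′ = 1.01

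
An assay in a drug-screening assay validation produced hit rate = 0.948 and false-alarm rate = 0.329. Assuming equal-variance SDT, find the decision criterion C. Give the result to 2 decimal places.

z(0.948) = 1.6258, z(0.329) = -0.4427
c = −½·[z(H) + z(FA)] = −0.5 × (1.6258 + (-0.4427)) = -0.59155

C = -0.59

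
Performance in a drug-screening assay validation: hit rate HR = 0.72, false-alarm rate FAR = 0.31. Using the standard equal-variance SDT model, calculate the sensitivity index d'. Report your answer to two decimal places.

d' = 1.08

z(0.72) = 0.5828, z(0.31) = -0.4959
d' = z(H) − z(FA) = 0.5828 − (-0.4959) = 1.0787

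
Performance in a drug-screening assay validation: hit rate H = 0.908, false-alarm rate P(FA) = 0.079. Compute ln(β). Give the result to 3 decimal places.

z(H) = z(0.908) = 1.3285
z(FA) = z(0.079) = -1.4118
ln β = −½·[z(H)² − z(FA)²] = −0.5 × (1.7649 − 1.9932) = 0.11415

ln β = 0.114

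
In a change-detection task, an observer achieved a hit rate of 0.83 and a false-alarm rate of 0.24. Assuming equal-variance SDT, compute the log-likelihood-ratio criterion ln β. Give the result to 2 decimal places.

ln β = -0.21

z(H) = z(0.83) = 0.954
z(FA) = z(0.24) = -0.706
ln β = −½·[z(H)² − z(FA)²] = −0.5 × (0.910 − 0.498) = -0.206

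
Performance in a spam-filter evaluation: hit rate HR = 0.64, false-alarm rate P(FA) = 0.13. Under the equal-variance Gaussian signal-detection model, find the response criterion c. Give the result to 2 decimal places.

c = 0.38

z(0.64) = 0.3585, z(0.13) = -1.1264
c = −½·[z(H) + z(FA)] = −0.5 × (0.3585 + (-1.1264)) = 0.38395
c > 0: the classifier has a conservative response bias.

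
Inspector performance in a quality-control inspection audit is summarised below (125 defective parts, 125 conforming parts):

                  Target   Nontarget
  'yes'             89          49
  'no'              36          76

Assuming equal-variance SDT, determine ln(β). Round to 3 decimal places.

ln β = -0.119

H = 89/125 = 0.7120
FA = 49/125 = 0.3920
z(H) = 0.5592
z(FA) = -0.2741
ln β = −½·[z(H)² − z(FA)²] = −0.5 × (0.3127 − 0.0751) = -0.1188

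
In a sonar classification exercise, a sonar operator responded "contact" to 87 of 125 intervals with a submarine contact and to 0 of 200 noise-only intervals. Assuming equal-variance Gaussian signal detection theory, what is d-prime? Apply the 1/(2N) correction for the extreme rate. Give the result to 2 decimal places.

d-prime = 3.32

The false-alarm rate is 0/200 = 0, so apply the 1/(2N) correction: FA → 1/(2·200) = 0.00250.
z(H) = z(0.69600) = 0.513
z(FA) = z(0.00250) = -2.807
d' = 0.513 − (-2.807) = 3.320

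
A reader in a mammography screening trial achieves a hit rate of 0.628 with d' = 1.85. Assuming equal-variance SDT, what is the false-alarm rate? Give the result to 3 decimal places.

false-alarm rate = 0.064

z(hit rate) = z(0.628) = 0.3266
z(FA) = z(H) − d' = 0.3266 − 1.85 = -1.5234
false-alarm rate = Φ(-1.5234) = 0.0638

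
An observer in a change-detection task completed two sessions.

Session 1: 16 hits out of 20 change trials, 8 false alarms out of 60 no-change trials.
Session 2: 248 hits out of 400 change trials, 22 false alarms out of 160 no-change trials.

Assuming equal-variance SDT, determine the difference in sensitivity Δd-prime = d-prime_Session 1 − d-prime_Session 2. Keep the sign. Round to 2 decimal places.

Session 1: z(0.8000) = 0.842, z(0.1333) = -1.111, d' = 1.953
Session 2: z(0.6200) = 0.305, z(0.1375) = -1.092, d' = 1.397
Δd' = d'_Session 1 − d'_Session 2 = 1.953 − 1.397 = 0.556
Session 1 has the higher sensitivity.

Δd-prime = 0.56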